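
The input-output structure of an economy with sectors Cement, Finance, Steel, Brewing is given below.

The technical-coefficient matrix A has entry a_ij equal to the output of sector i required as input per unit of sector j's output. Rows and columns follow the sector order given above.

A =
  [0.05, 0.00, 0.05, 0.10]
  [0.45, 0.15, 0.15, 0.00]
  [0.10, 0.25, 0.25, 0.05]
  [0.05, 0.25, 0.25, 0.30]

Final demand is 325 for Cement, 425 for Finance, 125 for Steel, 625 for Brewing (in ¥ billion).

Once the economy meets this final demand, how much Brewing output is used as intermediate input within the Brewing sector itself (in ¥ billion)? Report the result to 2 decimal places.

I − A =
  [   0.95     0.00    -0.05    -0.10]
  [  -0.45     0.85    -0.15     0.00]
  [  -0.10    -0.25     0.75    -0.05]
  [  -0.05    -0.25    -0.25     0.70]
Compute the cofactors C_ij = (−1)^(i+j)·(3×3 minor ij) of I−A; the adjugate is their transpose:
adj(I−A) = Cᵀ =
  [ 0.407500   0.034375   0.054750   0.062125]
  [ 0.241500   0.477000   0.126000   0.043500]
  [ 0.146000   0.179375   0.549750   0.060125]
  [ 0.167500   0.236875   0.245250   0.560125]
det(I−A) = Σ_j (I−A)_1j·C_1j = (0.95)(0.407500) + (0.00)(0.241500) + (-0.05)(0.146000) + (-0.10)(0.167500) = 0.363075
(I − A)⁻¹ = adj(I−A) / det(I−A) ≈
  [   1.1224     0.0947     0.1508     0.1711]
  [   0.6652     1.3138     0.3470     0.1198]
  [   0.4021     0.4940     1.5141     0.1656]
  [   0.4613     0.6524     0.6755     1.5427]
First solve x = (I − A)⁻¹ d = adj(I−A)·d / det(I−A); in particular x_B = (0.167500·325 + 0.236875·425 + 0.245250·125 + 0.560125·625) / 0.363075 = 535.84375 / 0.363075 ≈ 1475.8487.
Intermediate flow from B to B: z_BB = a_BB · x_B = 0.30 × 535.84375 / 0.363075 = 160.753125 / 0.363075 ≈ 442.75.

z_BB = 442.75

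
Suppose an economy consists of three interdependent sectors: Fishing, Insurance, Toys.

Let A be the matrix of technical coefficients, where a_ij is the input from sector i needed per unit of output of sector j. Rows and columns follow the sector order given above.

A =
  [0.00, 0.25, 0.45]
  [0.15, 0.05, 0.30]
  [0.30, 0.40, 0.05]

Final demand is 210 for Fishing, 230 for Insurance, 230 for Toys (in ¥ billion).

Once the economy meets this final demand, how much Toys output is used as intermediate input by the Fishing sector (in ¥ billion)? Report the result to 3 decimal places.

z_TF = 198.159

I − A =
  [   1.00    -0.25    -0.45]
  [  -0.15     0.95    -0.30]
  [  -0.30    -0.40     0.95]
Cofactors of I−A, C_ij = (−1)^(i+j)·(minor ij) (rows/columns in the sector order above):
  C_11 = (0.95)(0.95) − (-0.30)(-0.40) = 0.7825
  C_12 = −[(-0.15)(0.95) − (-0.30)(-0.30)] = 0.2325
  C_13 = (-0.15)(-0.40) − (0.95)(-0.30) = 0.3450
  C_21 = −[(-0.25)(0.95) − (-0.45)(-0.40)] = 0.4175
  C_22 = (1.00)(0.95) − (-0.45)(-0.30) = 0.8150
  C_23 = −[(1.00)(-0.40) − (-0.25)(-0.30)] = 0.4750
  C_31 = (-0.25)(-0.30) − (-0.45)(0.95) = 0.5025
  C_32 = −[(1.00)(-0.30) − (-0.45)(-0.15)] = 0.3675
  C_33 = (1.00)(0.95) − (-0.25)(-0.15) = 0.9125
det(I−A) = Σ_j (I−A)_1j·C_1j = (1.00)(0.7825) + (-0.25)(0.2325) + (-0.45)(0.3450) = 0.569125
adj(I−A) = Cᵀ =
  [ 0.7825   0.4175   0.5025]
  [ 0.2325   0.8150   0.3675]
  [ 0.3450   0.4750   0.9125]
(I − A)⁻¹ = adj(I−A) / det(I−A) ≈
  [   1.3749     0.7336     0.8829]
  [   0.4085     1.4320     0.6457]
  [   0.6062     0.8346     1.6033]
First solve x = (I − A)⁻¹ d = adj(I−A)·d / det(I−A); in particular x_F = (0.7825·210 + 0.4175·230 + 0.5025·230) / 0.569125 = 375.925 / 0.569125 ≈ 660.53152.
Intermediate flow from T to F: z_TF = a_TF · x_F = 0.30 × 375.925 / 0.569125 = 112.7775 / 0.569125 ≈ 198.159.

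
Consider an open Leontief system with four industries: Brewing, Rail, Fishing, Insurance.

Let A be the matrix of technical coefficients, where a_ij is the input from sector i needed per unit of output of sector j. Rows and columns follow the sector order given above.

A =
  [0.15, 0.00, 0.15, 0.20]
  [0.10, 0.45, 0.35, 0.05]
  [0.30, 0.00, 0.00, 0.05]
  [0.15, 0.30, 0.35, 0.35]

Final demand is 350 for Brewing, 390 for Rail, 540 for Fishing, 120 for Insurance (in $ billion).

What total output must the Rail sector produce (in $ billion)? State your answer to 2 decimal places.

x_R = 1610.85

I − A =
  [   0.85     0.00    -0.15    -0.20]
  [  -0.10     0.55    -0.35    -0.05]
  [  -0.30     0.00     1.00    -0.05]
  [  -0.15    -0.30    -0.35     0.65]
Compute the cofactors C_ij = (−1)^(i+j)·(3×3 minor ij) of I−A; the adjugate is their transpose:
adj(I−A) = Cᵀ =
  [ 0.327625   0.062250   0.110875   0.114125]
  [ 0.146875   0.456250   0.215625   0.096875]
  [ 0.108375   0.030750   0.268625   0.056375]
  [ 0.201750   0.241500   0.269750   0.442750]
det(I−A) = Σ_j (I−A)_1j·C_1j = (0.85)(0.327625) + (0.00)(0.146875) + (-0.15)(0.108375) + (-0.20)(0.201750) = 0.221875
(I − A)⁻¹ = adj(I−A) / det(I−A) ≈
  [   1.4766     0.2806     0.4997     0.5144]
  [   0.6620     2.0563     0.9718     0.4366]
  [   0.4885     0.1386     1.2107     0.2541]
  [   0.9093     1.0885     1.2158     1.9955]
x = (I − A)⁻¹ d = adj(I−A)·d / det(I−A), with det(I−A) = 0.221875:
  x_B = (0.327625·350 + 0.062250·390 + 0.110875·540 + 0.114125·120) / 0.221875 = 212.51375 / 0.221875 ≈ 957.81
  x_R = (0.146875·350 + 0.456250·390 + 0.215625·540 + 0.096875·120) / 0.221875 = 357.40625 / 0.221875 ≈ 1610.85
  x_F = (0.108375·350 + 0.030750·390 + 0.268625·540 + 0.056375·120) / 0.221875 = 201.74625 / 0.221875 ≈ 909.28
  x_I = (0.201750·350 + 0.241500·390 + 0.269750·540 + 0.442750·120) / 0.221875 = 363.5925 / 0.221875 ≈ 1638.73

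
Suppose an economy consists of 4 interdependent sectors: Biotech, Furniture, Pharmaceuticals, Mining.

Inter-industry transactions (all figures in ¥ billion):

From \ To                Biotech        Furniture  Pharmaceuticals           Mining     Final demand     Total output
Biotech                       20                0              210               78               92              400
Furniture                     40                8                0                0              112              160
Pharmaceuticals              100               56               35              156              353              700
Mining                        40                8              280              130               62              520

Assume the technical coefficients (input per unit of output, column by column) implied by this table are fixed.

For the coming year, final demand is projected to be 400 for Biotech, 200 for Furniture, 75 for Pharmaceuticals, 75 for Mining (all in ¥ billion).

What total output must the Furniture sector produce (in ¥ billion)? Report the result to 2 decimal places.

Technical coefficients a_ij = z_ij / X_j:
  a_BB = 20/400 = 0.05, a_FB = 40/400 = 0.10, a_PB = 100/400 = 0.25, a_MB = 40/400 = 0.10
  a_BF = 0/160 = 0.00, a_FF = 8/160 = 0.05, a_PF = 56/160 = 0.35, a_MF = 8/160 = 0.05
  a_BP = 210/700 = 0.30, a_FP = 0/700 = 0.00, a_PP = 35/700 = 0.05, a_MP = 280/700 = 0.40
  a_BM = 78/520 = 0.15, a_FM = 0/520 = 0.00, a_PM = 156/520 = 0.30, a_MM = 130/520 = 0.25
I − A =
  [   0.95     0.00    -0.30    -0.15]
  [  -0.10     0.95     0.00     0.00]
  [  -0.25    -0.35     0.95    -0.30]
  [  -0.10    -0.05    -0.40     0.75]
Compute the cofactors C_ij = (−1)^(i+j)·(3×3 minor ij) of I−A; the adjugate is their transpose:
adj(I−A) = Cᵀ =
  [ 0.562875   0.111375   0.270750   0.220875]
  [ 0.059250   0.468375   0.028500   0.023250]
  [ 0.234375   0.260250   0.661875   0.311625]
  [ 0.204000   0.184875   0.391000   0.775625]
det(I−A) = Σ_j (I−A)_1j·C_1j = (0.95)(0.562875) + (0.00)(0.059250) + (-0.30)(0.234375) + (-0.15)(0.204000) = 0.43381875
(I − A)⁻¹ = adj(I−A) / det(I−A) ≈
  [   1.2975     0.2567     0.6241     0.5091]
  [   0.1366     1.0797     0.0657     0.0536]
  [   0.5403     0.5999     1.5257     0.7183]
  [   0.4702     0.4262     0.9013     1.7879]
x = (I − A)⁻¹ d = adj(I−A)·d / det(I−A), with det(I−A) = 0.43381875:
  x_B = (0.562875·400 + 0.111375·200 + 0.270750·75 + 0.220875·75) / 0.43381875 = 284.296875 / 0.43381875 ≈ 655.34
  x_F = (0.059250·400 + 0.468375·200 + 0.028500·75 + 0.023250·75) / 0.43381875 = 121.25625 / 0.43381875 ≈ 279.51
  x_P = (0.234375·400 + 0.260250·200 + 0.661875·75 + 0.311625·75) / 0.43381875 = 218.8125 / 0.43381875 ≈ 504.39
  x_M = (0.204000·400 + 0.184875·200 + 0.391000·75 + 0.775625·75) / 0.43381875 = 206.071875 / 0.43381875 ≈ 475.02

x_F = 279.51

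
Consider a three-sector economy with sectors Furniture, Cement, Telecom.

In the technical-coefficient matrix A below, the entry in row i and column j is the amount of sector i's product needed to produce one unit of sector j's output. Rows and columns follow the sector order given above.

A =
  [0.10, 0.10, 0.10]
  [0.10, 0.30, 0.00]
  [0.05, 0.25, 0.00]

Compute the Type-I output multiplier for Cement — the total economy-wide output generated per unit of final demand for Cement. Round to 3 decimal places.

m_2 = 2.036

I − A =
  [   0.90    -0.10    -0.10]
  [  -0.10     0.70     0.00]
  [  -0.05    -0.25     1.00]
Cofactors of I−A, C_ij = (−1)^(i+j)·(minor ij) (rows/columns in the sector order above):
  C_11 = (0.70)(1.00) − (0.00)(-0.25) = 0.7000
  C_12 = −[(-0.10)(1.00) − (0.00)(-0.05)] = 0.1000
  C_13 = (-0.10)(-0.25) − (0.70)(-0.05) = 0.0600
  C_21 = −[(-0.10)(1.00) − (-0.10)(-0.25)] = 0.1250
  C_22 = (0.90)(1.00) − (-0.10)(-0.05) = 0.8950
  C_23 = −[(0.90)(-0.25) − (-0.10)(-0.05)] = 0.2300
  C_31 = (-0.10)(0.00) − (-0.10)(0.70) = 0.0700
  C_32 = −[(0.90)(0.00) − (-0.10)(-0.10)] = 0.0100
  C_33 = (0.90)(0.70) − (-0.10)(-0.10) = 0.6200
det(I−A) = Σ_j (I−A)_1j·C_1j = (0.90)(0.7000) + (-0.10)(0.1000) + (-0.10)(0.0600) = 0.6140
adj(I−A) = Cᵀ =
  [ 0.7000   0.1250   0.0700]
  [ 0.1000   0.8950   0.0100]
  [ 0.0600   0.2300   0.6200]
(I − A)⁻¹ = adj(I−A) / det(I−A) ≈
  [   1.1401     0.2036     0.1140]
  [   0.1629     1.4577     0.0163]
  [   0.0977     0.3746     1.0098]
The output multiplier for sector j is the column-j sum of the Leontief inverse (I − A)⁻¹ = adj(I−A) / det(I−A).
Column 2 of adj(I−A): (0.1250, 0.8950, 0.2300); det(I−A) = 0.6140.
m_2 = (0.1250 + 0.8950 + 0.2300) / 0.6140 = 1.25 / 0.6140 ≈ 2.036.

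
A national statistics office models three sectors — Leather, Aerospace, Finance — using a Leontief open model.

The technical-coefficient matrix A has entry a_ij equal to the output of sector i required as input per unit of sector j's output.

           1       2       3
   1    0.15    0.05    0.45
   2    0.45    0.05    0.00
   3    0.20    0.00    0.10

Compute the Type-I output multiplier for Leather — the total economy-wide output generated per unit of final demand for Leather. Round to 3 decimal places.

I − A =
  [   0.85    -0.05    -0.45]
  [  -0.45     0.95     0.00]
  [  -0.20     0.00     0.90]
Cofactors of I−A, C_ij = (−1)^(i+j)·(minor ij) (rows/columns in the sector order above):
  C_11 = (0.95)(0.90) − (0.00)(0.00) = 0.8550
  C_12 = −[(-0.45)(0.90) − (0.00)(-0.20)] = 0.4050
  C_13 = (-0.45)(0.00) − (0.95)(-0.20) = 0.1900
  C_21 = −[(-0.05)(0.90) − (-0.45)(0.00)] = 0.0450
  C_22 = (0.85)(0.90) − (-0.45)(-0.20) = 0.6750
  C_23 = −[(0.85)(0.00) − (-0.05)(-0.20)] = 0.0100
  C_31 = (-0.05)(0.00) − (-0.45)(0.95) = 0.4275
  C_32 = −[(0.85)(0.00) − (-0.45)(-0.45)] = 0.2025
  C_33 = (0.85)(0.95) − (-0.05)(-0.45) = 0.7850
det(I−A) = Σ_j (I−A)_1j·C_1j = (0.85)(0.8550) + (-0.05)(0.4050) + (-0.45)(0.1900) = 0.6210
adj(I−A) = Cᵀ =
  [ 0.8550   0.0450   0.4275]
  [ 0.4050   0.6750   0.2025]
  [ 0.1900   0.0100   0.7850]
(I − A)⁻¹ = adj(I−A) / det(I−A) ≈
  [   1.3768     0.0725     0.6884]
  [   0.6522     1.0870     0.3261]
  [   0.3060     0.0161     1.2641]
The output multiplier for sector j is the column-j sum of the Leontief inverse (I − A)⁻¹ = adj(I−A) / det(I−A).
Column 1 of adj(I−A): (0.8550, 0.4050, 0.1900); det(I−A) = 0.6210.
m_1 = (0.8550 + 0.4050 + 0.1900) / 0.6210 = 1.45 / 0.6210 ≈ 2.335.

m_1 = 2.335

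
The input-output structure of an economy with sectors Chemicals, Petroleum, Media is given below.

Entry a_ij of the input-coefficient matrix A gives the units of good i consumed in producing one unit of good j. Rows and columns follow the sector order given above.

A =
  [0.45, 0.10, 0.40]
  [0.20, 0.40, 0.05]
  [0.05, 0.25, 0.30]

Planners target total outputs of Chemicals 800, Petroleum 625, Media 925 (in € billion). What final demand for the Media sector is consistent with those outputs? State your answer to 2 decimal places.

I − A =
  [   0.55    -0.10    -0.40]
  [  -0.20     0.60    -0.05]
  [  -0.05    -0.25     0.70]
d = (I − A) x:
  d_C = (+0.55)·800 + (-0.10)·625 + (-0.40)·925 = 7.50
  d_P = (-0.20)·800 + (+0.60)·625 + (-0.05)·925 = 168.75
  d_M = (-0.05)·800 + (-0.25)·625 + (+0.70)·925 = 451.25

d_M = 451.25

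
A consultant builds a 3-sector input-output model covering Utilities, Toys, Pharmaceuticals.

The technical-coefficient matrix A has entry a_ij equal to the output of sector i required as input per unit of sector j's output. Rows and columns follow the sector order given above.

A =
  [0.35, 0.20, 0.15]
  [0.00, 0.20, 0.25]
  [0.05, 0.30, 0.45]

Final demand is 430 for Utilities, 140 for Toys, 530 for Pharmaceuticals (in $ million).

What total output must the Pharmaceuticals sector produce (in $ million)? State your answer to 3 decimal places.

x_P = 1405.464

I − A =
  [   0.65    -0.20    -0.15]
  [   0.00     0.80    -0.25]
  [  -0.05    -0.30     0.55]
Cofactors of I−A, C_ij = (−1)^(i+j)·(minor ij) (rows/columns in the sector order above):
  C_11 = (0.80)(0.55) − (-0.25)(-0.30) = 0.3650
  C_12 = −[(0.00)(0.55) − (-0.25)(-0.05)] = 0.0125
  C_13 = (0.00)(-0.30) − (0.80)(-0.05) = 0.0400
  C_21 = −[(-0.20)(0.55) − (-0.15)(-0.30)] = 0.1550
  C_22 = (0.65)(0.55) − (-0.15)(-0.05) = 0.3500
  C_23 = −[(0.65)(-0.30) − (-0.20)(-0.05)] = 0.2050
  C_31 = (-0.20)(-0.25) − (-0.15)(0.80) = 0.1700
  C_32 = −[(0.65)(-0.25) − (-0.15)(0.00)] = 0.1625
  C_33 = (0.65)(0.80) − (-0.20)(0.00) = 0.5200
det(I−A) = Σ_j (I−A)_1j·C_1j = (0.65)(0.3650) + (-0.20)(0.0125) + (-0.15)(0.0400) = 0.22875
adj(I−A) = Cᵀ =
  [ 0.3650   0.1550   0.1700]
  [ 0.0125   0.3500   0.1625]
  [ 0.0400   0.2050   0.5200]
(I − A)⁻¹ = adj(I−A) / det(I−A) ≈
  [   1.5956     0.6776     0.7432]
  [   0.0546     1.5301     0.7104]
  [   0.1749     0.8962     2.2732]
x = (I − A)⁻¹ d = adj(I−A)·d / det(I−A), with det(I−A) = 0.22875:
  x_U = (0.3650·430 + 0.1550·140 + 0.1700·530) / 0.22875 = 268.75 / 0.22875 ≈ 1174.863
  x_T = (0.0125·430 + 0.3500·140 + 0.1625·530) / 0.22875 = 140.50 / 0.22875 ≈ 614.208
  x_P = (0.0400·430 + 0.2050·140 + 0.5200·530) / 0.22875 = 321.50 / 0.22875 ≈ 1405.464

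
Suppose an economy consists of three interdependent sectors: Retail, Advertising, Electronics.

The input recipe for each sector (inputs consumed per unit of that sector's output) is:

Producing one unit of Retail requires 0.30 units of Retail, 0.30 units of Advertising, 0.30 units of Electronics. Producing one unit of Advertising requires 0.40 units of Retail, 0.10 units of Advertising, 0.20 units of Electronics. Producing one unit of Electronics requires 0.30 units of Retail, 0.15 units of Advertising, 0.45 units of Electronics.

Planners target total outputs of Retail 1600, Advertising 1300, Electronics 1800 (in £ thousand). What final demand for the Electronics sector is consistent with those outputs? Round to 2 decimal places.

I − A =
  [   0.70    -0.40    -0.30]
  [  -0.30     0.90    -0.15]
  [  -0.30    -0.20     0.55]
d = (I − A) x:
  d_1 = (+0.70)·1600 + (-0.40)·1300 + (-0.30)·1800 = 60.00
  d_2 = (-0.30)·1600 + (+0.90)·1300 + (-0.15)·1800 = 420.00
  d_3 = (-0.30)·1600 + (-0.20)·1300 + (+0.55)·1800 = 250.00

d_3 = 250.00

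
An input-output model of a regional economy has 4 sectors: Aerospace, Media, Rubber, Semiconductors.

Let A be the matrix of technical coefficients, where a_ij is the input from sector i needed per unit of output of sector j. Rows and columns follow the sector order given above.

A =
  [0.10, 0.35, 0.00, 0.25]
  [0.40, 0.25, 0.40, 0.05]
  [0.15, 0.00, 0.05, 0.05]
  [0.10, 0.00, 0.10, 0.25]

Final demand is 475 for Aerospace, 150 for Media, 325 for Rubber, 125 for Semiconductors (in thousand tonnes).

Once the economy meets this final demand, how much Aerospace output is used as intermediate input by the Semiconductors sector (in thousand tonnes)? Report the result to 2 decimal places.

I − A =
  [   0.90    -0.35     0.00    -0.25]
  [  -0.40     0.75    -0.40    -0.05]
  [  -0.15     0.00     0.95    -0.05]
  [  -0.10     0.00    -0.10     0.75]
Compute the cofactors C_ij = (−1)^(i+j)·(3×3 minor ij) of I−A; the adjugate is their transpose:
adj(I−A) = Cᵀ =
  [ 0.530625   0.247625   0.125500   0.201750]
  [ 0.335500   0.609250   0.274500   0.170750]
  [ 0.088125   0.041125   0.380750   0.057500]
  [ 0.082500   0.038500   0.067500   0.487250]
det(I−A) = Σ_j (I−A)_1j·C_1j = (0.90)(0.530625) + (-0.35)(0.335500) + (0.00)(0.088125) + (-0.25)(0.082500) = 0.3395125
(I − A)⁻¹ = adj(I−A) / det(I−A) ≈
  [   1.5629     0.7294     0.3696     0.5942]
  [   0.9882     1.7945     0.8085     0.5029]
  [   0.2596     0.1211     1.1215     0.1694]
  [   0.2430     0.1134     0.1988     1.4351]
First solve x = (I − A)⁻¹ d = adj(I−A)·d / det(I−A); in particular x_S = (0.082500·475 + 0.038500·150 + 0.067500·325 + 0.487250·125) / 0.3395125 = 127.80625 / 0.3395125 ≈ 376.4405.
Intermediate flow from A to S: z_AS = a_AS · x_S = 0.25 × 127.80625 / 0.3395125 = 31.9515625 / 0.3395125 ≈ 94.11.

z_AS = 94.11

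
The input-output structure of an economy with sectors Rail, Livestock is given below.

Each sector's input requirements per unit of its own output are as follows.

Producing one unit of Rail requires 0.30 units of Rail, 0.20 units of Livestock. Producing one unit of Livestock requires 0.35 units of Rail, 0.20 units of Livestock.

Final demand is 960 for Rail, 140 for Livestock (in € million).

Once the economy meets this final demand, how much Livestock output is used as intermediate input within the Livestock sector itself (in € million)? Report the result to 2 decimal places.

z_22 = 118.37

I − A =
  [   0.70    -0.35]
  [  -0.20     0.80]
det(I−A) = (0.70)(0.80) − (-0.35)(-0.20) = 0.4900
adj(I−A) = [[0.80, 0.35], [0.20, 0.70]]
(I − A)⁻¹ = adj(I−A) / det(I−A) ≈
  [   1.6327     0.7143]
  [   0.4082     1.4286]
First solve x = (I − A)⁻¹ d = adj(I−A)·d / det(I−A); in particular x_2 = (0.20·960 + 0.70·140) / 0.4900 = 290.00 / 0.4900 ≈ 591.8367.
Intermediate flow from 2 to 2: z_22 = a_22 · x_2 = 0.20 × 290.00 / 0.4900 = 58.00 / 0.4900 ≈ 118.37.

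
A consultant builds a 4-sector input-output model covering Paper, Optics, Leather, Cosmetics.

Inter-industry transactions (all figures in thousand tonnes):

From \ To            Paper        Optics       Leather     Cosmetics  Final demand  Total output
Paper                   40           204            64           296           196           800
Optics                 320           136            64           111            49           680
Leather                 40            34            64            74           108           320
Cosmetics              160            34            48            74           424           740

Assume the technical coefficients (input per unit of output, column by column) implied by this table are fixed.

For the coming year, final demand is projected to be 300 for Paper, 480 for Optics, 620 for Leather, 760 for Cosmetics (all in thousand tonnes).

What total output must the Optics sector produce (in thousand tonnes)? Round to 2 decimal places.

x_2 = 2176.62

Technical coefficients a_ij = z_ij / X_j:
  a_11 = 40/800 = 0.05, a_21 = 320/800 = 0.40, a_31 = 40/800 = 0.05, a_41 = 160/800 = 0.20
  a_12 = 204/680 = 0.30, a_22 = 136/680 = 0.20, a_32 = 34/680 = 0.05, a_42 = 34/680 = 0.05
  a_13 = 64/320 = 0.20, a_23 = 64/320 = 0.20, a_33 = 64/320 = 0.20, a_43 = 48/320 = 0.15
  a_14 = 296/740 = 0.40, a_24 = 111/740 = 0.15, a_34 = 74/740 = 0.10, a_44 = 74/740 = 0.10
I − A =
  [   0.95    -0.30    -0.20    -0.40]
  [  -0.40     0.80    -0.20    -0.15]
  [  -0.05    -0.05     0.80    -0.10]
  [  -0.20    -0.05    -0.15     0.90]
Compute the cofactors C_ij = (−1)^(i+j)·(3×3 minor ij) of I−A; the adjugate is their transpose:
adj(I−A) = Cᵀ =
  [ 0.546875   0.240500   0.255250   0.311500]
  [ 0.320125   0.589750   0.278375   0.271500]
  [ 0.073125   0.064000   0.487875   0.097375]
  [ 0.151500   0.096875   0.153500   0.487500]
det(I−A) = Σ_j (I−A)_1j·C_1j = (0.95)(0.546875) + (-0.30)(0.320125) + (-0.20)(0.073125) + (-0.40)(0.151500) = 0.34826875
(I − A)⁻¹ = adj(I−A) / det(I−A) ≈
  [   1.5703     0.6906     0.7329     0.8944]
  [   0.9192     1.6934     0.7993     0.7796]
  [   0.2100     0.1838     1.4009     0.2796]
  [   0.4350     0.2782     0.4408     1.3998]
x = (I − A)⁻¹ d = adj(I−A)·d / det(I−A), with det(I−A) = 0.34826875:
  x_1 = (0.546875·300 + 0.240500·480 + 0.255250·620 + 0.311500·760) / 0.34826875 = 674.4975 / 0.34826875 ≈ 1936.72
  x_2 = (0.320125·300 + 0.589750·480 + 0.278375·620 + 0.271500·760) / 0.34826875 = 758.05 / 0.34826875 ≈ 2176.62
  x_3 = (0.073125·300 + 0.064000·480 + 0.487875·620 + 0.097375·760) / 0.34826875 = 429.145 / 0.34826875 ≈ 1232.22
  x_4 = (0.151500·300 + 0.096875·480 + 0.153500·620 + 0.487500·760) / 0.34826875 = 557.62 / 0.34826875 ≈ 1601.12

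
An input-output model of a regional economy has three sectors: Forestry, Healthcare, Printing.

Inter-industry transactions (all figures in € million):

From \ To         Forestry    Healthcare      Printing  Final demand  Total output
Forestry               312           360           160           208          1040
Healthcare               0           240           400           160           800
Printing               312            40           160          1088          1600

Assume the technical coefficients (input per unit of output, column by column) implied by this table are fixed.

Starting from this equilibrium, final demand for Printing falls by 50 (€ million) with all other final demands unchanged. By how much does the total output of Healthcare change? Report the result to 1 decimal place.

Technical coefficients a_ij = z_ij / X_j:
  a_11 = 312/1040 = 0.30, a_21 = 0/1040 = 0.00, a_31 = 312/1040 = 0.30
  a_12 = 360/800 = 0.45, a_22 = 240/800 = 0.30, a_32 = 40/800 = 0.05
  a_13 = 160/1600 = 0.10, a_23 = 400/1600 = 0.25, a_33 = 160/1600 = 0.10
I − A =
  [   0.70    -0.45    -0.10]
  [   0.00     0.70    -0.25]
  [  -0.30    -0.05     0.90]
Cofactors of I−A, C_ij = (−1)^(i+j)·(minor ij) (rows/columns in the sector order above):
  C_11 = (0.70)(0.90) − (-0.25)(-0.05) = 0.6175
  C_12 = −[(0.00)(0.90) − (-0.25)(-0.30)] = 0.0750
  C_13 = (0.00)(-0.05) − (0.70)(-0.30) = 0.2100
  C_21 = −[(-0.45)(0.90) − (-0.10)(-0.05)] = 0.4100
  C_22 = (0.70)(0.90) − (-0.10)(-0.30) = 0.6000
  C_23 = −[(0.70)(-0.05) − (-0.45)(-0.30)] = 0.1700
  C_31 = (-0.45)(-0.25) − (-0.10)(0.70) = 0.1825
  C_32 = −[(0.70)(-0.25) − (-0.10)(0.00)] = 0.1750
  C_33 = (0.70)(0.70) − (-0.45)(0.00) = 0.4900
det(I−A) = Σ_j (I−A)_1j·C_1j = (0.70)(0.6175) + (-0.45)(0.0750) + (-0.10)(0.2100) = 0.3775
adj(I−A) = Cᵀ =
  [ 0.6175   0.4100   0.1825]
  [ 0.0750   0.6000   0.1750]
  [ 0.2100   0.1700   0.4900]
(I − A)⁻¹ = adj(I−A) / det(I−A) ≈
  [   1.6358     1.0861     0.4834]
  [   0.1987     1.5894     0.4636]
  [   0.5563     0.4503     1.2980]
Δx = (I − A)⁻¹ Δd with Δd having -50 in the Printing component and 0 elsewhere.
So Δx_2 = L_23 · (-50), where L_23 = adj(I−A)_23 / det(I−A) = 0.1750 / 0.3775.
Δx_2 = 0.1750 × (-50) / 0.3775 = -8.75 / 0.3775 ≈ -23.2.

Δx_2 = -23.2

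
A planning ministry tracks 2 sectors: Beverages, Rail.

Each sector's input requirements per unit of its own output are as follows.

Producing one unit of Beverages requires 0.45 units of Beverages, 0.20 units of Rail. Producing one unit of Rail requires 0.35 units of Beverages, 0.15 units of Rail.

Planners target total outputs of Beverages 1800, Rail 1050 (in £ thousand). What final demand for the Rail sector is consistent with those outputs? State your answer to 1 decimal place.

d_R = 532.5

I − A =
  [   0.55    -0.35]
  [  -0.20     0.85]
d = (I − A) x:
  d_B = (+0.55)·1800 + (-0.35)·1050 = 622.5
  d_R = (-0.20)·1800 + (+0.85)·1050 = 532.5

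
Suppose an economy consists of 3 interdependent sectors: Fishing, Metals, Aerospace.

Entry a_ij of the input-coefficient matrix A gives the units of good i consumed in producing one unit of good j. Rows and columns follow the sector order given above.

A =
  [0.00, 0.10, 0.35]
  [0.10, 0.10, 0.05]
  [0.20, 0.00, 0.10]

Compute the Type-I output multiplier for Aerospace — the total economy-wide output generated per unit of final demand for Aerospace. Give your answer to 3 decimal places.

I − A =
  [   1.00    -0.10    -0.35]
  [  -0.10     0.90    -0.05]
  [  -0.20     0.00     0.90]
Cofactors of I−A, C_ij = (−1)^(i+j)·(minor ij) (rows/columns in the sector order above):
  C_11 = (0.90)(0.90) − (-0.05)(0.00) = 0.8100
  C_12 = −[(-0.10)(0.90) − (-0.05)(-0.20)] = 0.1000
  C_13 = (-0.10)(0.00) − (0.90)(-0.20) = 0.1800
  C_21 = −[(-0.10)(0.90) − (-0.35)(0.00)] = 0.0900
  C_22 = (1.00)(0.90) − (-0.35)(-0.20) = 0.8300
  C_23 = −[(1.00)(0.00) − (-0.10)(-0.20)] = 0.0200
  C_31 = (-0.10)(-0.05) − (-0.35)(0.90) = 0.3200
  C_32 = −[(1.00)(-0.05) − (-0.35)(-0.10)] = 0.0850
  C_33 = (1.00)(0.90) − (-0.10)(-0.10) = 0.8900
det(I−A) = Σ_j (I−A)_1j·C_1j = (1.00)(0.8100) + (-0.10)(0.1000) + (-0.35)(0.1800) = 0.7370
adj(I−A) = Cᵀ =
  [ 0.8100   0.0900   0.3200]
  [ 0.1000   0.8300   0.0850]
  [ 0.1800   0.0200   0.8900]
(I − A)⁻¹ = adj(I−A) / det(I−A) ≈
  [   1.0991     0.1221     0.4342]
  [   0.1357     1.1262     0.1153]
  [   0.2442     0.0271     1.2076]
The output multiplier for sector j is the column-j sum of the Leontief inverse (I − A)⁻¹ = adj(I−A) / det(I−A).
Column 3 of adj(I−A): (0.3200, 0.0850, 0.8900); det(I−A) = 0.7370.
m_3 = (0.3200 + 0.0850 + 0.8900) / 0.7370 = 1.295 / 0.7370 ≈ 1.757.

m_3 = 1.757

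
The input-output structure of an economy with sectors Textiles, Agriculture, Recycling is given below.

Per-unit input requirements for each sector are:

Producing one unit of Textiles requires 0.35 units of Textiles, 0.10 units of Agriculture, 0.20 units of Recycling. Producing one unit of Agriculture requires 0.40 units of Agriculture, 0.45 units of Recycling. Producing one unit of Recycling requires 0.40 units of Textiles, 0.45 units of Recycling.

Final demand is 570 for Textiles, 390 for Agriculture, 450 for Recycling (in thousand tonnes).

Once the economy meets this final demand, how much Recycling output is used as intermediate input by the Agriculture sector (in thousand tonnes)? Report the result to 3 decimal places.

I − A =
  [   0.65     0.00    -0.40]
  [  -0.10     0.60     0.00]
  [  -0.20    -0.45     0.55]
Cofactors of I−A, C_ij = (−1)^(i+j)·(minor ij) (rows/columns in the sector order above):
  C_11 = (0.60)(0.55) − (0.00)(-0.45) = 0.3300
  C_12 = −[(-0.10)(0.55) − (0.00)(-0.20)] = 0.0550
  C_13 = (-0.10)(-0.45) − (0.60)(-0.20) = 0.1650
  C_21 = −[(0.00)(0.55) − (-0.40)(-0.45)] = 0.1800
  C_22 = (0.65)(0.55) − (-0.40)(-0.20) = 0.2775
  C_23 = −[(0.65)(-0.45) − (0.00)(-0.20)] = 0.2925
  C_31 = (0.00)(0.00) − (-0.40)(0.60) = 0.2400
  C_32 = −[(0.65)(0.00) − (-0.40)(-0.10)] = 0.0400
  C_33 = (0.65)(0.60) − (0.00)(-0.10) = 0.3900
det(I−A) = Σ_j (I−A)_1j·C_1j = (0.65)(0.3300) + (0.00)(0.0550) + (-0.40)(0.1650) = 0.1485
adj(I−A) = Cᵀ =
  [ 0.3300   0.1800   0.2400]
  [ 0.0550   0.2775   0.0400]
  [ 0.1650   0.2925   0.3900]
(I − A)⁻¹ = adj(I−A) / det(I−A) ≈
  [   2.2222     1.2121     1.6162]
  [   0.3704     1.8687     0.2694]
  [   1.1111     1.9697     2.6263]
First solve x = (I − A)⁻¹ d = adj(I−A)·d / det(I−A); in particular x_2 = (0.0550·570 + 0.2775·390 + 0.0400·450) / 0.1485 = 157.575 / 0.1485 ≈ 1061.11111.
Intermediate flow from 3 to 2: z_32 = a_32 · x_2 = 0.45 × 157.575 / 0.1485 = 70.90875 / 0.1485 = 477.500.

z_32 = 477.500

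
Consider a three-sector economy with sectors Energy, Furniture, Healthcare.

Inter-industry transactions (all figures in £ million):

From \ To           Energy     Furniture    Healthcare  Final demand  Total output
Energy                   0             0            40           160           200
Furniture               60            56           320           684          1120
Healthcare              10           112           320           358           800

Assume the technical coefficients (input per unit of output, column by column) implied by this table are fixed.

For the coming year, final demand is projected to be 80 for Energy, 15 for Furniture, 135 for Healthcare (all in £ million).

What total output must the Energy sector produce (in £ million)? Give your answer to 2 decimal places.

x_1 = 92.92

Technical coefficients a_ij = z_ij / X_j:
  a_11 = 0/200 = 0.00, a_21 = 60/200 = 0.30, a_31 = 10/200 = 0.05
  a_12 = 0/1120 = 0.00, a_22 = 56/1120 = 0.05, a_32 = 112/1120 = 0.10
  a_13 = 40/800 = 0.05, a_23 = 320/800 = 0.40, a_33 = 320/800 = 0.40
I − A =
  [   1.00     0.00    -0.05]
  [  -0.30     0.95    -0.40]
  [  -0.05    -0.10     0.60]
Cofactors of I−A, C_ij = (−1)^(i+j)·(minor ij) (rows/columns in the sector order above):
  C_11 = (0.95)(0.60) − (-0.40)(-0.10) = 0.5300
  C_12 = −[(-0.30)(0.60) − (-0.40)(-0.05)] = 0.2000
  C_13 = (-0.30)(-0.10) − (0.95)(-0.05) = 0.0775
  C_21 = −[(0.00)(0.60) − (-0.05)(-0.10)] = 0.0050
  C_22 = (1.00)(0.60) − (-0.05)(-0.05) = 0.5975
  C_23 = −[(1.00)(-0.10) − (0.00)(-0.05)] = 0.1000
  C_31 = (0.00)(-0.40) − (-0.05)(0.95) = 0.0475
  C_32 = −[(1.00)(-0.40) − (-0.05)(-0.30)] = 0.4150
  C_33 = (1.00)(0.95) − (0.00)(-0.30) = 0.9500
det(I−A) = Σ_j (I−A)_1j·C_1j = (1.00)(0.5300) + (0.00)(0.2000) + (-0.05)(0.0775) = 0.526125
adj(I−A) = Cᵀ =
  [ 0.5300   0.0050   0.0475]
  [ 0.2000   0.5975   0.4150]
  [ 0.0775   0.1000   0.9500]
(I − A)⁻¹ = adj(I−A) / det(I−A) ≈
  [   1.0074     0.0095     0.0903]
  [   0.3801     1.1357     0.7888]
  [   0.1473     0.1901     1.8057]
x = (I − A)⁻¹ d = adj(I−A)·d / det(I−A), with det(I−A) = 0.526125:
  x_1 = (0.5300·80 + 0.0050·15 + 0.0475·135) / 0.526125 = 48.8875 / 0.526125 ≈ 92.92
  x_2 = (0.2000·80 + 0.5975·15 + 0.4150·135) / 0.526125 = 80.9875 / 0.526125 ≈ 153.93
  x_3 = (0.0775·80 + 0.1000·15 + 0.9500·135) / 0.526125 = 135.95 / 0.526125 ≈ 258.40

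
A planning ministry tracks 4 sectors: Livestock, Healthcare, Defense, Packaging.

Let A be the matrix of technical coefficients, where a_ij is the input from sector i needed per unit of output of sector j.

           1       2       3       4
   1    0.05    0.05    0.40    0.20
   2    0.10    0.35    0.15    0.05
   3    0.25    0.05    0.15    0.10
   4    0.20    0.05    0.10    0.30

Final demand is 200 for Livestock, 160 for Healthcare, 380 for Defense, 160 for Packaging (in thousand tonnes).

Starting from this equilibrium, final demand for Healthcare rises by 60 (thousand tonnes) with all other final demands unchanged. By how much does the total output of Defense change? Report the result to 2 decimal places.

Δx_3 = 10.73

I − A =
  [   0.95    -0.05    -0.40    -0.20]
  [  -0.10     0.65    -0.15    -0.05]
  [  -0.25    -0.05     0.85    -0.10]
  [  -0.20    -0.05    -0.10     0.70]
Compute the cofactors C_ij = (−1)^(i+j)·(3×3 minor ij) of I−A; the adjugate is their transpose:
adj(I−A) = Cᵀ =
  [ 0.371875   0.054750   0.201000   0.138875]
  [ 0.097500   0.438750   0.132500   0.078125]
  [ 0.130625   0.048250   0.398875   0.097750]
  [ 0.131875   0.053875   0.123875   0.444625]
det(I−A) = Σ_j (I−A)_1j·C_1j = (0.95)(0.371875) + (-0.05)(0.097500) + (-0.40)(0.130625) + (-0.20)(0.131875) = 0.26978125
(I − A)⁻¹ = adj(I−A) / det(I−A) ≈
  [   1.3784     0.2029     0.7450     0.5148]
  [   0.3614     1.6263     0.4911     0.2896]
  [   0.4842     0.1788     1.4785     0.3623]
  [   0.4888     0.1997     0.4592     1.6481]
Δx = (I − A)⁻¹ Δd with Δd having +60 in the Healthcare component and 0 elsewhere.
So Δx_3 = L_32 · (+60), where L_32 = adj(I−A)_32 / det(I−A) = 0.048250 / 0.26978125.
Δx_3 = 0.048250 × (+60) / 0.26978125 = 2.895 / 0.26978125 ≈ 10.73.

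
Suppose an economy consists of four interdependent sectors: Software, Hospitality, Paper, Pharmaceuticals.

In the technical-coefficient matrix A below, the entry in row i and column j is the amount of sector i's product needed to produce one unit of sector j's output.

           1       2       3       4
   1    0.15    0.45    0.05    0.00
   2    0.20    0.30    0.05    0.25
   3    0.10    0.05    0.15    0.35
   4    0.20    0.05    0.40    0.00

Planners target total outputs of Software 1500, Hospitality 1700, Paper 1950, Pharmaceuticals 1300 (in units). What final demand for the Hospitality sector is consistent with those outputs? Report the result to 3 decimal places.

I − A =
  [   0.85    -0.45    -0.05     0.00]
  [  -0.20     0.70    -0.05    -0.25]
  [  -0.10    -0.05     0.85    -0.35]
  [  -0.20    -0.05    -0.40     1.00]
d = (I − A) x:
  d_1 = (+0.85)·1500 + (-0.45)·1700 + (-0.05)·1950 + (+0.00)·1300 = 412.500
  d_2 = (-0.20)·1500 + (+0.70)·1700 + (-0.05)·1950 + (-0.25)·1300 = 467.500
  d_3 = (-0.10)·1500 + (-0.05)·1700 + (+0.85)·1950 + (-0.35)·1300 = 967.500
  d_4 = (-0.20)·1500 + (-0.05)·1700 + (-0.40)·1950 + (+1.00)·1300 = 135.000

d_2 = 467.500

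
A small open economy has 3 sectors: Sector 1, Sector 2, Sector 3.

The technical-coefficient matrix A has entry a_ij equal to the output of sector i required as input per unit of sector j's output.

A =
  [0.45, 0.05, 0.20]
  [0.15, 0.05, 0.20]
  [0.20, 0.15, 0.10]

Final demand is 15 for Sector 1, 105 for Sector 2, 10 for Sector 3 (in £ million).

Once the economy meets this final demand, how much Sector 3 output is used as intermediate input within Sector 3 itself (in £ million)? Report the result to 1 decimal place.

z_33 = 4.5

I − A =
  [   0.55    -0.05    -0.20]
  [  -0.15     0.95    -0.20]
  [  -0.20    -0.15     0.90]
Cofactors of I−A, C_ij = (−1)^(i+j)·(minor ij) (rows/columns in the sector order above):
  C_11 = (0.95)(0.90) − (-0.20)(-0.15) = 0.8250
  C_12 = −[(-0.15)(0.90) − (-0.20)(-0.20)] = 0.1750
  C_13 = (-0.15)(-0.15) − (0.95)(-0.20) = 0.2125
  C_21 = −[(-0.05)(0.90) − (-0.20)(-0.15)] = 0.0750
  C_22 = (0.55)(0.90) − (-0.20)(-0.20) = 0.4550
  C_23 = −[(0.55)(-0.15) − (-0.05)(-0.20)] = 0.0925
  C_31 = (-0.05)(-0.20) − (-0.20)(0.95) = 0.2000
  C_32 = −[(0.55)(-0.20) − (-0.20)(-0.15)] = 0.1400
  C_33 = (0.55)(0.95) − (-0.05)(-0.15) = 0.5150
det(I−A) = Σ_j (I−A)_1j·C_1j = (0.55)(0.8250) + (-0.05)(0.1750) + (-0.20)(0.2125) = 0.4025
adj(I−A) = Cᵀ =
  [ 0.8250   0.0750   0.2000]
  [ 0.1750   0.4550   0.1400]
  [ 0.2125   0.0925   0.5150]
(I − A)⁻¹ = adj(I−A) / det(I−A) ≈
  [   2.0497     0.1863     0.4969]
  [   0.4348     1.1304     0.3478]
  [   0.5280     0.2298     1.2795]
First solve x = (I − A)⁻¹ d = adj(I−A)·d / det(I−A); in particular x_3 = (0.2125·15 + 0.0925·105 + 0.5150·10) / 0.4025 = 18.05 / 0.4025 ≈ 44.845.
Intermediate flow from 3 to 3: z_33 = a_33 · x_3 = 0.10 × 18.05 / 0.4025 = 1.805 / 0.4025 ≈ 4.5.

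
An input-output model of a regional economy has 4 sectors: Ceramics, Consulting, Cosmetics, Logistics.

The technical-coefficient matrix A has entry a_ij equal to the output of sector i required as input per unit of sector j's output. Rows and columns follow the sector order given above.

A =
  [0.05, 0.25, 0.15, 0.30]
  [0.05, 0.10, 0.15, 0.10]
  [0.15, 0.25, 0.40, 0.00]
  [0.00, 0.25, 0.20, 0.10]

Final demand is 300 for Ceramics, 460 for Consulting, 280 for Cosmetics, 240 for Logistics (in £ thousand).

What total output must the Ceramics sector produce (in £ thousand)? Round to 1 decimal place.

x_1 = 922.8

I − A =
  [   0.95    -0.25    -0.15    -0.30]
  [  -0.05     0.90    -0.15    -0.10]
  [  -0.15    -0.25     0.60     0.00]
  [   0.00    -0.25    -0.20     0.90]
Compute the cofactors C_ij = (−1)^(i+j)·(3×3 minor ij) of I−A; the adjugate is their transpose:
adj(I−A) = Cᵀ =
  [ 0.432250   0.228750   0.221750   0.169500]
  [ 0.050250   0.483750   0.157000   0.070500]
  [ 0.129000   0.258750   0.730750   0.071750]
  [ 0.042625   0.191875   0.206000   0.442125]
det(I−A) = Σ_j (I−A)_1j·C_1j = (0.95)(0.432250) + (-0.25)(0.050250) + (-0.15)(0.129000) + (-0.30)(0.042625) = 0.3659375
(I − A)⁻¹ = adj(I−A) / det(I−A) ≈
  [   1.1812     0.6251     0.6060     0.4632]
  [   0.1373     1.3219     0.4290     0.1927]
  [   0.3525     0.7071     1.9969     0.1961]
  [   0.1165     0.5243     0.5629     1.2082]
x = (I − A)⁻¹ d = adj(I−A)·d / det(I−A), with det(I−A) = 0.3659375:
  x_1 = (0.432250·300 + 0.228750·460 + 0.221750·280 + 0.169500·240) / 0.3659375 = 337.67 / 0.3659375 ≈ 922.8
  x_2 = (0.050250·300 + 0.483750·460 + 0.157000·280 + 0.070500·240) / 0.3659375 = 298.48 / 0.3659375 ≈ 815.7
  x_3 = (0.129000·300 + 0.258750·460 + 0.730750·280 + 0.071750·240) / 0.3659375 = 379.555 / 0.3659375 ≈ 1037.2
  x_4 = (0.042625·300 + 0.191875·460 + 0.206000·280 + 0.442125·240) / 0.3659375 = 264.84 / 0.3659375 ≈ 723.7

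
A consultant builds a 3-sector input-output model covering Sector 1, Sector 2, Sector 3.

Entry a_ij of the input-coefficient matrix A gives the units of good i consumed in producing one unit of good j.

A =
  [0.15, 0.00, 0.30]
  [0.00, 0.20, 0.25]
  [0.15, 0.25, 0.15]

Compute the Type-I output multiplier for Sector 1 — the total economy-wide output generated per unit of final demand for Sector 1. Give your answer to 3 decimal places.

m_1 = 1.585

I − A =
  [   0.85     0.00    -0.30]
  [   0.00     0.80    -0.25]
  [  -0.15    -0.25     0.85]
Cofactors of I−A, C_ij = (−1)^(i+j)·(minor ij) (rows/columns in the sector order above):
  C_11 = (0.80)(0.85) − (-0.25)(-0.25) = 0.6175
  C_12 = −[(0.00)(0.85) − (-0.25)(-0.15)] = 0.0375
  C_13 = (0.00)(-0.25) − (0.80)(-0.15) = 0.1200
  C_21 = −[(0.00)(0.85) − (-0.30)(-0.25)] = 0.0750
  C_22 = (0.85)(0.85) − (-0.30)(-0.15) = 0.6775
  C_23 = −[(0.85)(-0.25) − (0.00)(-0.15)] = 0.2125
  C_31 = (0.00)(-0.25) − (-0.30)(0.80) = 0.2400
  C_32 = −[(0.85)(-0.25) − (-0.30)(0.00)] = 0.2125
  C_33 = (0.85)(0.80) − (0.00)(0.00) = 0.6800
det(I−A) = Σ_j (I−A)_1j·C_1j = (0.85)(0.6175) + (0.00)(0.0375) + (-0.30)(0.1200) = 0.488875
adj(I−A) = Cᵀ =
  [ 0.6175   0.0750   0.2400]
  [ 0.0375   0.6775   0.2125]
  [ 0.1200   0.2125   0.6800]
(I − A)⁻¹ = adj(I−A) / det(I−A) ≈
  [   1.2631     0.1534     0.4909]
  [   0.0767     1.3858     0.4347]
  [   0.2455     0.4347     1.3909]
The output multiplier for sector j is the column-j sum of the Leontief inverse (I − A)⁻¹ = adj(I−A) / det(I−A).
Column 1 of adj(I−A): (0.6175, 0.0375, 0.1200); det(I−A) = 0.488875.
m_1 = (0.6175 + 0.0375 + 0.1200) / 0.488875 = 0.775 / 0.488875 ≈ 1.585.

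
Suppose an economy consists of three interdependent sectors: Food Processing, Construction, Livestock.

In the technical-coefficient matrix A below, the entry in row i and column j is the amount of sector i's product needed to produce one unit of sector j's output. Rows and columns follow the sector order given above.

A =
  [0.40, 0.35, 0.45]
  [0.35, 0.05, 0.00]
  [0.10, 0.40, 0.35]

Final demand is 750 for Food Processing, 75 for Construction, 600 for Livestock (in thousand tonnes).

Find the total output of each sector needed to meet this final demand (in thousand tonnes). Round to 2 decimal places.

I − A =
  [   0.60    -0.35    -0.45]
  [  -0.35     0.95     0.00]
  [  -0.10    -0.40     0.65]
Cofactors of I−A, C_ij = (−1)^(i+j)·(minor ij) (rows/columns in the sector order above):
  C_11 = (0.95)(0.65) − (0.00)(-0.40) = 0.6175
  C_12 = −[(-0.35)(0.65) − (0.00)(-0.10)] = 0.2275
  C_13 = (-0.35)(-0.40) − (0.95)(-0.10) = 0.2350
  C_21 = −[(-0.35)(0.65) − (-0.45)(-0.40)] = 0.4075
  C_22 = (0.60)(0.65) − (-0.45)(-0.10) = 0.3450
  C_23 = −[(0.60)(-0.40) − (-0.35)(-0.10)] = 0.2750
  C_31 = (-0.35)(0.00) − (-0.45)(0.95) = 0.4275
  C_32 = −[(0.60)(0.00) − (-0.45)(-0.35)] = 0.1575
  C_33 = (0.60)(0.95) − (-0.35)(-0.35) = 0.4475
det(I−A) = Σ_j (I−A)_1j·C_1j = (0.60)(0.6175) + (-0.35)(0.2275) + (-0.45)(0.2350) = 0.185125
adj(I−A) = Cᵀ =
  [ 0.6175   0.4075   0.4275]
  [ 0.2275   0.3450   0.1575]
  [ 0.2350   0.2750   0.4475]
(I − A)⁻¹ = adj(I−A) / det(I−A) ≈
  [   3.3356     2.2012     2.3093]
  [   1.2289     1.8636     0.8508]
  [   1.2694     1.4855     2.4173]
x = (I − A)⁻¹ d = adj(I−A)·d / det(I−A), with det(I−A) = 0.185125:
  x_1 = (0.6175·750 + 0.4075·75 + 0.4275·600) / 0.185125 = 750.1875 / 0.185125 ≈ 4052.33
  x_2 = (0.2275·750 + 0.3450·75 + 0.1575·600) / 0.185125 = 291.00 / 0.185125 ≈ 1571.91
  x_3 = (0.2350·750 + 0.2750·75 + 0.4475·600) / 0.185125 = 465.375 / 0.185125 ≈ 2513.84

x_1 = 4052.33, x_2 = 1571.91, x_3 = 2513.84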